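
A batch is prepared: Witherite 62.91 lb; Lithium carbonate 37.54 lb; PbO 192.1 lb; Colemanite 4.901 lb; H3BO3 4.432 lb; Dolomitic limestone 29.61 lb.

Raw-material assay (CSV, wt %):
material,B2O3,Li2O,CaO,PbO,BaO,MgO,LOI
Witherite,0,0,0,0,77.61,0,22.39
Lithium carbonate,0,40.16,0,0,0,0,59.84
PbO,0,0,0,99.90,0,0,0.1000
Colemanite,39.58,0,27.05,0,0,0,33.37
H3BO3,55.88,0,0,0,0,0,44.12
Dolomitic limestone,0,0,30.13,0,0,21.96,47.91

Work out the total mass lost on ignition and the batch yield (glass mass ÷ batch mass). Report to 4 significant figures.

Every computation keeps full float precision at every stage. Mid-chain values are printed, rounded to four significant digits, when written out; each reported number carries a single rounding. All derived quantities are carried using the weight values on 277.0 lb of glass at full float precision (glass mass, six oxide percentages, the totals, LOI, the yield), exactly as printed in question or answer.
Per-material ignition loss:
  Witherite: 62.91 × 0.2239 = 14.09 lb
  Lithium carbonate: 37.54 × 0.5984 = 22.46 lb
  PbO: 192.1 × 0.001000 = 0.1921 lb
  Colemanite: 4.901 × 0.3337 = 1.635 lb
  H3BO3: 4.432 × 0.4412 = 1.955 lb
  Dolomitic limestone: 29.61 × 0.4791 = 14.19 lb
Total LOI = 54.52 lb
Glass = batch − LOI = 331.5 − 54.52 = 277.0 lb

LOI loss = 54.52 lb; glass = 277.0 lb; yield = 83.55%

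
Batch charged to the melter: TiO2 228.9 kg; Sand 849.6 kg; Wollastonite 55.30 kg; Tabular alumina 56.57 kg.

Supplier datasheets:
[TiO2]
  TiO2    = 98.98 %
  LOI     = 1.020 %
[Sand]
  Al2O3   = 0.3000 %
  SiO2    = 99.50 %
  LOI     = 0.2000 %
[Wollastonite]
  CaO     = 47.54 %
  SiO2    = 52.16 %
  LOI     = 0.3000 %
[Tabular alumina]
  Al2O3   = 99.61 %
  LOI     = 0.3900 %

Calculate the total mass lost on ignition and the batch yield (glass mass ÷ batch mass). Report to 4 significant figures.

LOI loss = 4.421 kg; glass = 1186 kg; yield = 99.63%

Every computation holds full precision from first step to last — values along the way are printed (rounded to four significant figures) alongside each step — each reported result is rounded only once; all derived quantities (the yield, the totals, glass mass, ignition loss, four oxide percentages) are rebuilt at exact precision from the batch weights at 1186 kg of glass, exactly as shown in question or answer.
Loss on ignition, line by line:
  TiO2: 228.9 × 0.01020 = 2.335 kg
  Sand: 849.6 × 0.002000 = 1.699 kg
  Wollastonite: 55.30 × 0.003000 = 0.1659 kg
  Tabular alumina: 56.57 × 0.003900 = 0.2206 kg
Total LOI = 4.421 kg
Glass = batch − LOI = 1190 − 4.421 = 1186 kg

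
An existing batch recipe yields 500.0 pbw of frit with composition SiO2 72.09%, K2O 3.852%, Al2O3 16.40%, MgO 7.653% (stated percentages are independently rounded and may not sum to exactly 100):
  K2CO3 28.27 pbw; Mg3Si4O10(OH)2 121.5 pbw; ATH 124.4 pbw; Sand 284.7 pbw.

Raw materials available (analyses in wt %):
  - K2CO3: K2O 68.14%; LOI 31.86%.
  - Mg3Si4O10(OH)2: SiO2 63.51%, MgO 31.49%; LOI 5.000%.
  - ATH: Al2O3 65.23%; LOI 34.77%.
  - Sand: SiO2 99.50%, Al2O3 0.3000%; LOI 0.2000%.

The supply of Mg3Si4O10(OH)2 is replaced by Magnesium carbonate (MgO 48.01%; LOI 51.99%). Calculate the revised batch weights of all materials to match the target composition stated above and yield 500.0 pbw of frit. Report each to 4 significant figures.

Revised batch per 500.0 pbw frit:
  K2CO3: 28.27 pbw
  Magnesium carbonate: 79.70 pbw
  ATH: 124.0 pbw
  Sand: 362.3 pbw
Total batch = 594.3 pbw; LOI loss = 94.28 pbw

Every computation keeps full precision end to end — working values appear with 4-significant-digit rounding on the page — each reported value undergoes a single rounding; derived quantities are re-derived from the batch weights on 500.0 pbw of glass in full precision (totals, net glass mass, the four compositions, LOI, yield), exactly as shown in the problem or answer text.
Per-oxide target masses for 500.0 pbw frit:
  SiO2: 72.09% × 500.0 = 360.4 pbw
  K2O: 3.852% × 500.0 = 19.26 pbw
  Al2O3: 16.40% × 500.0 = 82.00 pbw
  MgO: 7.653% × 500.0 = 38.26 pbw
Balance tally, oxide-wise, with the batch weights as given, on the stated basis (sum by sum, the targets are met inside rounding margins):
  SiO2: 362.3·0.9950 = 360.5 pbw (target 360.4 pbw)
  K2O: 28.27·0.6814 = 19.26 pbw (target 19.26 pbw)
  Al2O3: 124.0·0.6523 + 362.3·0.003000 = 81.97 pbw (target 82.00 pbw)
  MgO: 79.70·0.4801 = 38.26 pbw (target 38.26 pbw)
Mass balance on the glass: total batch − LOI = 500.0 pbw (targets for the oxides total 500.0 pbw; versus the stated basis of 500.0 pbw — any gap is answer rounding).
Summing the batch: Σ batch = 594.3 pbw; the LOI term Σ batch·LOI equals 94.28 pbw; the yield ratio, glass ÷ batch: 84.13%.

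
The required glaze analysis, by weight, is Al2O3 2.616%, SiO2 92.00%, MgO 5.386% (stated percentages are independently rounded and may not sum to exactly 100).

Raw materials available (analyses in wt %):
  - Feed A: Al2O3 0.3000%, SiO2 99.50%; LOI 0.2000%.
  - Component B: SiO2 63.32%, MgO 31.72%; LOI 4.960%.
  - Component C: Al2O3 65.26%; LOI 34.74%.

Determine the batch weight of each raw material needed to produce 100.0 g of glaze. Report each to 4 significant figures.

Batch per 100.0 g glaze:
  Feed A: 81.66 g
  Component B: 16.98 g
  Component C: 3.633 g
Total batch = 102.3 g; LOI loss = 2.268 g; yield = 97.78%

In-progress results are printed, rounded to 4 significant figures, within the worked lines. All arithmetic keeps exact precision through the solve; exactly one rounding lands on every reported number. Derived quantities are recomputed at full float precision (ignition loss, glass mass, the three compositions, the yield, the totals) starting from the weights on 100.0 g of glass as given in either problem or answer.
Target masses of each oxide per 100.0 g glaze:
  Al2O3: 2.616% × 100.0 = 2.616 g
  SiO2: 92.00% × 100.0 = 92.00 g
  MgO: 5.386% × 100.0 = 5.386 g
Checking each oxide sum given the weights on record, for the quoted basis mass (delivered sums recover each target up to rounding of the answer):
  Al2O3: 81.66·0.003000 + 3.633·0.6526 = 2.616 g (target 2.616 g)
  SiO2: 81.66·0.9950 + 16.98·0.6332 = 92.00 g (target 92.00 g)
  MgO: 16.98·0.3172 = 5.386 g (target 5.386 g)
Consistency of the glass mass: batch total minus LOI = 100.0 g (per-oxide target masses sum to 100.0 g; basis as stated: 100.0 g — gaps are rounding artifacts).
Batch grand total — Σ batch = 102.3 g; LOI removed, Σ of batch·LOI: 2.268 g; yield: glass divided by total = 97.78%.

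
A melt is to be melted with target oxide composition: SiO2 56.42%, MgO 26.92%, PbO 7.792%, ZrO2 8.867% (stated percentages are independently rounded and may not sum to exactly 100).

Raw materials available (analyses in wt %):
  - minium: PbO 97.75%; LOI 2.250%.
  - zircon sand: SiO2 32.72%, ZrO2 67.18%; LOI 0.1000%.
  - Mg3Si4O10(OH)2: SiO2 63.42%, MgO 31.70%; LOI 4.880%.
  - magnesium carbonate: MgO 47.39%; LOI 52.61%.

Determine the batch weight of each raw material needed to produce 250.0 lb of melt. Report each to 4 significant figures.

Values along the way are shown rounded off to 4 significant figures between the steps. Each numeric step maintains full float precision at every stage; each reported result is rounded a single time; the derived quantities, including ignition loss, net glass mass, four oxide percentages, yield, totals, are re-derived using the weight values per 250.0 lb of glass in full float precision, as given in the problem or answer text.
Oxide-by-oxide targets in 250.0 lb melt:
  SiO2: 56.42% × 250.0 = 141.0 lb
  MgO: 26.92% × 250.0 = 67.30 lb
  PbO: 7.792% × 250.0 = 19.48 lb
  ZrO2: 8.867% × 250.0 = 22.17 lb
Checking each oxide sum using the reported weights, under the basis named above (target by target, the sums agree up to rounding of the answer):
  SiO2: 33.00·0.3272 + 205.4·0.6342 = 141.1 lb (target 141.0 lb)
  MgO: 205.4·0.3170 + 4.629·0.4739 = 67.31 lb (target 67.30 lb)
  PbO: 19.93·0.9775 = 19.48 lb (target 19.48 lb)
  ZrO2: 33.00·0.6718 = 22.17 lb (target 22.17 lb)
Glass-mass closure: batch Σ − ignition loss = 250.0 lb (the Σ of target masses is 250.0 lb; against the stated basis, 250.0 lb — any gap is answer rounding).
Whole-batch sum: Σ batch = 263.0 lb; Σ batch·LOI gives LOI loss = 12.94 lb; as yield: glass ÷ batch → 95.08%.

Batch per 250.0 lb melt:
  minium: 19.93 lb
  zircon sand: 33.00 lb
  Mg3Si4O10(OH)2: 205.4 lb
  magnesium carbonate: 4.629 lb
Total batch = 263.0 lb; LOI loss = 12.94 lb; yield = 95.08%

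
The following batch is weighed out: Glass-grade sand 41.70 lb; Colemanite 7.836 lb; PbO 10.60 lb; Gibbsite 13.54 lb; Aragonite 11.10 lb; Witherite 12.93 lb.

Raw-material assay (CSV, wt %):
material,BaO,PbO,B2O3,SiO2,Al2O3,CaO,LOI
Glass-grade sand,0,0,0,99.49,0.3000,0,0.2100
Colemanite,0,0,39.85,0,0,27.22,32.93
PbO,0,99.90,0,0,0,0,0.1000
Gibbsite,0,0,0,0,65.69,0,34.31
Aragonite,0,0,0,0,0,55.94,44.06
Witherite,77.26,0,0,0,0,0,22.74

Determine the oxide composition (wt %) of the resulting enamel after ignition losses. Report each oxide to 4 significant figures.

Glass mass = 82.55 lb (batch 97.71 − LOI 15.16).
Composition: BaO 12.10%, PbO 12.83%, B2O3 3.783%, SiO2 50.26%, Al2O3 10.93%, CaO 10.11%

Working values are shown (rounded to four significant figures) alongside each step; the whole derivation keeps exact precision at each step. A single rounding finalizes each reported result. The derived quantities are recomputed from the weighed amounts at 82.55 lb of glass at full float precision (net glass mass, six oxide percentages, the totals, ignition loss, yield) precisely as stated by the question or the answer.
Per-oxide mass from batch:
  BaO: 12.93·0.7726 = 9.990 lb
  PbO: 10.60·0.9990 = 10.59 lb
  B2O3: 7.836·0.3985 = 3.123 lb
  SiO2: 41.70·0.9949 = 41.49 lb
  Al2O3: 41.70·0.003000 + 13.54·0.6569 = 9.020 lb
  CaO: 7.836·0.2722 + 11.10·0.5594 = 8.342 lb
LOI: 41.70·0.002100 + 7.836·0.3293 + 10.60·0.001000 + 13.54·0.3431 + 11.10·0.4406 + 12.93·0.2274 = 15.16 lb
batch − LOI leaves glass = 97.71 − 15.16 = 82.55 lb (= the summed oxide contributions)
wt % = oxide mass / glass mass × 100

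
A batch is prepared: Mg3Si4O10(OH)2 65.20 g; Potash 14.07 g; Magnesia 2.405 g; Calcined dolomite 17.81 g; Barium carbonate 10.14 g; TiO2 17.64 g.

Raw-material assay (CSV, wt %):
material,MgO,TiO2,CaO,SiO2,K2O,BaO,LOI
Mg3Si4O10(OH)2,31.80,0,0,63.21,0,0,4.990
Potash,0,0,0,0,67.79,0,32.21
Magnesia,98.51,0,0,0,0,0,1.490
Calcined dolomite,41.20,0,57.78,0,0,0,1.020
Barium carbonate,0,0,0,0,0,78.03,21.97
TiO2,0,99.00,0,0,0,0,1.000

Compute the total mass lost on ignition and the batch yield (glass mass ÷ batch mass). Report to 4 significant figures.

Every computation holds full float precision all the way through; working values are printed (rounded to 4 significant figures) across the worked steps — each reported number takes just one rounding — all derived quantities, including LOI, the yield, the totals, glass mass, six oxide percentages, are rebuilt using the weight values per 116.9 g of glass in exact precision, as written in the question or the answer.
Ignition loss by material:
  Mg3Si4O10(OH)2: 65.20 × 0.04990 = 3.253 g
  Potash: 14.07 × 0.3221 = 4.532 g
  Magnesia: 2.405 × 0.01490 = 0.03583 g
  Calcined dolomite: 17.81 × 0.01020 = 0.1817 g
  Barium carbonate: 10.14 × 0.2197 = 2.228 g
  TiO2: 17.64 × 0.01000 = 0.1764 g
Total LOI = 10.41 g
Glass = batch − LOI = 127.3 − 10.41 = 116.9 g

LOI loss = 10.41 g; glass = 116.9 g; yield = 91.82%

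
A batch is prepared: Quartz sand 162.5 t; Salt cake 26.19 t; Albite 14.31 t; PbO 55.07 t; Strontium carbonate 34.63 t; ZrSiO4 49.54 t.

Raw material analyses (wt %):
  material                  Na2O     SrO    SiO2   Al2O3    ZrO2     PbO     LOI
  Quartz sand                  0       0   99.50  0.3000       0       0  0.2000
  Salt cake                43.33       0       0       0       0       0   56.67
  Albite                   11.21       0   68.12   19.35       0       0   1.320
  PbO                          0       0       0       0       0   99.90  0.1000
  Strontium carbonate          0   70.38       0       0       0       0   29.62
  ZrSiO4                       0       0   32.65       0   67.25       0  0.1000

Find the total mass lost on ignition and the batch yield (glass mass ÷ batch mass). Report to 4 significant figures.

Rounding to 4 significant digits applies to each mid-chain value as printed — every computation carries exact precision at each step; exactly one rounding lands on each reported result; derived quantities (yield, the six compositions, glass mass, the totals, LOI) are rebuilt in full float precision using the weight values for 316.5 t of glass, as given in the question or the answer.
Per-material ignition loss:
  Quartz sand: 162.5 × 0.002000 = 0.3250 t
  Salt cake: 26.19 × 0.5667 = 14.84 t
  Albite: 14.31 × 0.01320 = 0.1889 t
  PbO: 55.07 × 0.001000 = 0.05507 t
  Strontium carbonate: 34.63 × 0.2962 = 10.26 t
  ZrSiO4: 49.54 × 0.001000 = 0.04954 t
Total LOI = 25.72 t
Glass = batch − LOI = 342.2 − 25.72 = 316.5 t

LOI loss = 25.72 t; glass = 316.5 t; yield = 92.49%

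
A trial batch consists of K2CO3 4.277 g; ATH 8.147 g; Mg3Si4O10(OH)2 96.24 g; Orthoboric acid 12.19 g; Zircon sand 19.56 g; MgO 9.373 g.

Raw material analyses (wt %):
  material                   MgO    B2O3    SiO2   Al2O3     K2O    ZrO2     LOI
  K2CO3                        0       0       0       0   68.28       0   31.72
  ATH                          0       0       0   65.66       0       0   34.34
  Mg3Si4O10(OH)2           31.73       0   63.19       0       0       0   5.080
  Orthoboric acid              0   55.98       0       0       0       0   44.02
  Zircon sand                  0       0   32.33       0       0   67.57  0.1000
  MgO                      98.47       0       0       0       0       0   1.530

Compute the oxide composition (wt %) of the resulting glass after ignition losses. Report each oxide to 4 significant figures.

Glass mass = 135.2 g (batch 149.8 − LOI 14.57).
Composition: MgO 29.41%, B2O3 5.047%, SiO2 49.65%, Al2O3 3.956%, K2O 2.160%, ZrO2 9.775%

Working values are shown rounded to four significant figures on the page. The whole derivation runs at exact precision end to end. Every reported result carries a single rounding; the derived quantities are computed from the weighed amounts per 135.2 g of glass in full float precision (the totals, ignition loss, six oxide percentages, net glass mass, the yield), as given in the question or the answer.
What the batch supplies per oxide:
  MgO: 96.24·0.3173 + 9.373·0.9847 = 39.77 g
  B2O3: 12.19·0.5598 = 6.824 g
  SiO2: 96.24·0.6319 + 19.56·0.3233 = 67.14 g
  Al2O3: 8.147·0.6566 = 5.349 g
  K2O: 4.277·0.6828 = 2.920 g
  ZrO2: 19.56·0.6757 = 13.22 g
LOI: 4.277·0.3172 + 8.147·0.3434 + 96.24·0.05080 + 12.19·0.4402 + 19.56·0.001000 + 9.373·0.01530 = 14.57 g
Glass = total batch minus LOI = 149.8 − 14.57 = 135.2 g (consistent with Σ oxide mass)
each oxide over glass, ×100, is wt %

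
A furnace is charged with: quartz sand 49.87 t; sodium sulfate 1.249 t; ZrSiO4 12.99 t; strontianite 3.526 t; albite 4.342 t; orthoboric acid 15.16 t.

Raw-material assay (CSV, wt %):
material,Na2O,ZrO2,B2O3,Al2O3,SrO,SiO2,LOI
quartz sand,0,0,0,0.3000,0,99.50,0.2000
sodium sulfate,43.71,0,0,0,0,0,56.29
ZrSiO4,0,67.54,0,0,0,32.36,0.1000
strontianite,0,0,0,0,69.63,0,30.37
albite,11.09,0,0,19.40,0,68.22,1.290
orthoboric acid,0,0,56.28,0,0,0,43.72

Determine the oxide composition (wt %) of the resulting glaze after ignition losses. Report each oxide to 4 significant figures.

Glass mass = 78.57 t (batch 87.14 − LOI 8.571).
Composition: Na2O 1.308%, ZrO2 11.17%, B2O3 10.86%, Al2O3 1.263%, SrO 3.125%, SiO2 72.28%

Mid-chain values appear, with 4-significant-figure rounding, at each printed step — every computation carries exact precision from first step to last. Exactly one rounding lands on each reported figure; derived quantities (LOI, the totals, net glass mass, yield, the six compositions) are carried from the batch weights per 78.57 t of glass at full precision, exactly as shown in the question or the answer.
Oxide masses out of the charge:
  Na2O: 1.249·0.4371 + 4.342·0.1109 = 1.027 t
  ZrO2: 12.99·0.6754 = 8.773 t
  B2O3: 15.16·0.5628 = 8.532 t
  Al2O3: 49.87·0.003000 + 4.342·0.1940 = 0.9920 t
  SrO: 3.526·0.6963 = 2.455 t
  SiO2: 49.87·0.9950 + 12.99·0.3236 + 4.342·0.6822 = 56.79 t
LOI: 49.87·0.002000 + 1.249·0.5629 + 12.99·0.001000 + 3.526·0.3037 + 4.342·0.01290 + 15.16·0.4372 = 8.571 t
The glass mass, total less LOI, = 87.14 − 8.571 = 78.57 t (matching Σ of the oxides)
oxide / glass × 100 gives the wt %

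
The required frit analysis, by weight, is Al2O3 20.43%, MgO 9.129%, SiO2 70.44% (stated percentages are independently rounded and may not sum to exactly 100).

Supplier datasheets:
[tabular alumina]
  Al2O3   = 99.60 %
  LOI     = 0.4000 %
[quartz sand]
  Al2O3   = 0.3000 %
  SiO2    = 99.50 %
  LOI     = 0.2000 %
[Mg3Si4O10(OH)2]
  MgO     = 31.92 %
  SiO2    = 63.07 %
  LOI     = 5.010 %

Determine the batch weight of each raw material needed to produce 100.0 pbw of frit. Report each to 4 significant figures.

All internal work carries exact precision through every step. Mid-chain values appear rounded off to 4 significant digits within the worked lines — exactly one rounding lands on every reported result; derived quantities (the yield, LOI, glass mass, totals, the three compositions) are recomputed at full precision starting from the weights on 100.0 pbw of glass as quoted within the question or the answer.
Target oxide masses per 100.0 pbw frit:
  Al2O3: 20.43% × 100.0 = 20.43 pbw
  MgO: 9.129% × 100.0 = 9.129 pbw
  SiO2: 70.44% × 100.0 = 70.44 pbw
Oxide-by-oxide audit with the batch weights as given, versus the basis set out (sums match the target masses once rounding is allowed for):
  Al2O3: 20.35·0.9960 + 52.67·0.003000 = 20.43 pbw (target 20.43 pbw)
  MgO: 28.60·0.3192 = 9.129 pbw (target 9.129 pbw)
  SiO2: 52.67·0.9950 + 28.60·0.6307 = 70.44 pbw (target 70.44 pbw)
Glass-mass sanity pass: net batch after ignition = 100.0 pbw (targets for the oxides total 100.0 pbw; stated basis 100.0 pbw — any gap is answer rounding).
Summing the batch: Σ batch = 101.6 pbw; ignition loss, Σ(batch × LOI) = 1.620 pbw; the yield ratio, glass ÷ batch: 98.41%.

Batch per 100.0 pbw frit:
  tabular alumina: 20.35 pbw
  quartz sand: 52.67 pbw
  Mg3Si4O10(OH)2: 28.60 pbw
Total batch = 101.6 pbw; LOI loss = 1.620 pbw; yield = 98.41%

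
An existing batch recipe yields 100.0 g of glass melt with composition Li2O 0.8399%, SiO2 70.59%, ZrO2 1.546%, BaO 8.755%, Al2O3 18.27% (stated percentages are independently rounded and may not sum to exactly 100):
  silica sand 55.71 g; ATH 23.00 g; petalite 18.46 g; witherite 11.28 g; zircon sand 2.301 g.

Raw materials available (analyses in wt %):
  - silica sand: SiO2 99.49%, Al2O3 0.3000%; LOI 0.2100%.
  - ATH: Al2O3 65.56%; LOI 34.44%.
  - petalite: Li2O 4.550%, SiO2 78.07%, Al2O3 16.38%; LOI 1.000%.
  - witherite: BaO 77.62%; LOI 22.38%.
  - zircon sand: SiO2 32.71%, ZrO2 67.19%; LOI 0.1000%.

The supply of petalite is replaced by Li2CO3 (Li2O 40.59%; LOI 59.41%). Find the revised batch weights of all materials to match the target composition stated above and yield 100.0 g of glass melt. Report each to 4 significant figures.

The working math maintains full float precision at each step. The intermediate values are printed (rounded to four significant digits) alongside each step — every reported figure receives exactly one rounding; derived quantities are re-derived in full float precision (net glass mass, totals, yield, ignition loss, the five compositions) using the weight values per 100.0 g of glass, as set out in either problem or answer.
Per-oxide target masses for 100.0 g glass melt:
  Li2O: 0.8399% × 100.0 = 0.8399 g
  SiO2: 70.59% × 100.0 = 70.59 g
  ZrO2: 1.546% × 100.0 = 1.546 g
  BaO: 8.755% × 100.0 = 8.755 g
  Al2O3: 18.27% × 100.0 = 18.27 g
Sums-versus-targets review given the weights on record, under the basis named above (each sum matches its target mass net of answer rounding effects):
  Li2O: 2.069·0.4059 = 0.8398 g (target 0.8399 g)
  SiO2: 70.20·0.9949 + 2.301·0.3271 = 70.59 g (target 70.59 g)
  ZrO2: 2.301·0.6719 = 1.546 g (target 1.546 g)
  BaO: 11.28·0.7762 = 8.756 g (target 8.755 g)
  Al2O3: 70.20·0.003000 + 27.55·0.6556 = 18.27 g (target 18.27 g)
Consistency of the glass mass: Σ batch − LOI loss = 100.0 g (oxide target masses add up to 100.0 g; versus the stated basis of 100.0 g — deltas are rounding alone).
Batch grand total — Σ batch = 113.4 g; LOI removed, Σ of batch·LOI: 13.39 g; glass ÷ batch gives a yield of 88.19%.

Revised batch per 100.0 g glass melt:
  silica sand: 70.20 g
  ATH: 27.55 g
  Li2CO3: 2.069 g
  witherite: 11.28 g
  zircon sand: 2.301 g
Total batch = 113.4 g; LOI loss = 13.39 g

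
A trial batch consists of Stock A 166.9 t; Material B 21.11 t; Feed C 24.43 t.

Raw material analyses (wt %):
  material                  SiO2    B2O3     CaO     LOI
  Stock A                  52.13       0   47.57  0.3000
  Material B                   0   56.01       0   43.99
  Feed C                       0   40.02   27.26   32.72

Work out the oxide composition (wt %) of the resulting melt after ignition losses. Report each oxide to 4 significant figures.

Glass mass = 194.7 t (batch 212.4 − LOI 17.78).
Composition: SiO2 44.70%, B2O3 11.10%, CaO 44.21%

In-progress results are displayed (rounded to four significant figures) in the working; all internal work runs at full float precision at every stage; every reported number carries a single rounding; derived quantities, which include glass mass, totals, the three compositions, ignition loss, the yield, are carried at full float precision, as quoted within question or answer, from the weighed amounts for 194.7 t of glass.
What the batch supplies per oxide:
  SiO2: 166.9·0.5213 = 87.00 t
  B2O3: 21.11·0.5601 + 24.43·0.4002 = 21.60 t
  CaO: 166.9·0.4757 + 24.43·0.2726 = 86.05 t
LOI: 166.9·0.003000 + 21.11·0.4399 + 24.43·0.3272 = 17.78 t
Glass = total batch minus LOI = 212.4 − 17.78 = 194.7 t (matching Σ of the oxides)
wt % = 100 × oxide mass / glass mass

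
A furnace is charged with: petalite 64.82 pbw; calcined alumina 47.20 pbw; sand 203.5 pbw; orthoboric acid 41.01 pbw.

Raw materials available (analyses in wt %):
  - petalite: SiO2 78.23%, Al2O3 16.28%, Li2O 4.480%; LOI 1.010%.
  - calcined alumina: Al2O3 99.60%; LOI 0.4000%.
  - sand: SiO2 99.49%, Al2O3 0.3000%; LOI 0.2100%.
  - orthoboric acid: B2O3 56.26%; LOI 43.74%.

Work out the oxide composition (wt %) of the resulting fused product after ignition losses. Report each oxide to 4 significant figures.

Glass mass = 337.3 pbw (batch 356.5 − LOI 19.21).
Composition: SiO2 75.05%, Al2O3 17.25%, Li2O 0.8609%, B2O3 6.840%

All arithmetic keeps full precision at each step; the intermediate values are displayed with 4-significant-figure rounding in the printout; a single rounding completes each reported result. The derived quantities are recomputed at full precision (ignition loss, the four compositions, yield, totals, glass mass) using the weight values per 337.3 pbw of glass precisely as stated by the problem or the answer.
Oxide masses out of the charge:
  SiO2: 64.82·0.7823 + 203.5·0.9949 = 253.2 pbw
  Al2O3: 64.82·0.1628 + 47.20·0.9960 + 203.5·0.003000 = 58.17 pbw
  Li2O: 64.82·0.04480 = 2.904 pbw
  B2O3: 41.01·0.5626 = 23.07 pbw
LOI: 64.82·0.01010 + 47.20·0.004000 + 203.5·0.002100 + 41.01·0.4374 = 19.21 pbw
Glass mass = batch − LOI = 356.5 − 19.21 = 337.3 pbw (consistent with Σ oxide mass)
wt %: oxide over glass, times 100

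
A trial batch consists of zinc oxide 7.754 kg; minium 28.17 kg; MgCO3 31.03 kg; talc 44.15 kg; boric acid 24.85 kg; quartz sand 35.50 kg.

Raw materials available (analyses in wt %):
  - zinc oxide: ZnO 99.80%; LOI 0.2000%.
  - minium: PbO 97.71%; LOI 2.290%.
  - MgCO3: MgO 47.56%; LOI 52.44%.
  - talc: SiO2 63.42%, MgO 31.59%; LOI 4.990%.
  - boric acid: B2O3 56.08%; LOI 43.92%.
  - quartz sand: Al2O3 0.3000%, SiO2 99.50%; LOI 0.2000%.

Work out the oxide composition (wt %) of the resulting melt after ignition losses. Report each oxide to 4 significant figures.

Working values appear, with 4-significant-figure rounding, when written out — the working math carries exact precision from start to finish. Every reported number takes a single rounding. The derived quantities, including ignition loss, the totals, six oxide percentages, net glass mass, the yield, are carried using the weight values for 141.3 kg of glass in exact precision, as written in question or answer.
Oxide masses out of the charge:
  B2O3: 24.85·0.5608 = 13.94 kg
  ZnO: 7.754·0.9980 = 7.738 kg
  PbO: 28.17·0.9771 = 27.52 kg
  Al2O3: 35.50·0.003000 = 0.1065 kg
  SiO2: 44.15·0.6342 + 35.50·0.9950 = 63.32 kg
  MgO: 31.03·0.4756 + 44.15·0.3159 = 28.70 kg
LOI: 7.754·0.002000 + 28.17·0.02290 + 31.03·0.5244 + 44.15·0.04990 + 24.85·0.4392 + 35.50·0.002000 = 30.12 kg
Glass mass = batch − LOI = 171.5 − 30.12 = 141.3 kg (matching Σ of the oxides)
wt % = oxide mass / glass mass × 100

Glass mass = 141.3 kg (batch 171.5 − LOI 30.12).
Composition: B2O3 9.860%, ZnO 5.475%, PbO 19.48%, Al2O3 0.07535%, SiO2 44.80%, MgO 20.31%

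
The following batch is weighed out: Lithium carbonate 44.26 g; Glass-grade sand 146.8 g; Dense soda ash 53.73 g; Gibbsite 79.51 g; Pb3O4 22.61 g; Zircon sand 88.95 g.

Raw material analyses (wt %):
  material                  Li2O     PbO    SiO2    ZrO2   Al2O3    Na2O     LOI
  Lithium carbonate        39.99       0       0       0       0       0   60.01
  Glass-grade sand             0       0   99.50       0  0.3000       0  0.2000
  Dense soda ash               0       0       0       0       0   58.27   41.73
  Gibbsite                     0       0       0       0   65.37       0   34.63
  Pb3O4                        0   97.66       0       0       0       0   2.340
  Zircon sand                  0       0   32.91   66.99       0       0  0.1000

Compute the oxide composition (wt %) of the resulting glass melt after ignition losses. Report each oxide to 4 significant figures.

Glass mass = 358.4 g (batch 435.9 − LOI 77.43).
Composition: Li2O 4.938%, PbO 6.160%, SiO2 48.92%, ZrO2 16.62%, Al2O3 14.62%, Na2O 8.735%

The whole derivation keeps exact precision in all steps. Intermediates are printed with 4-significant-figure rounding in the working — each reported result is rounded only once; all derived quantities, which include six oxide percentages, LOI, totals, glass mass, the yield, are carried at full float precision, as quoted within the problem or answer text, from the weighed amounts on 358.4 g of glass.
Oxide-by-oxide delivered mass:
  Li2O: 44.26·0.3999 = 17.70 g
  PbO: 22.61·0.9766 = 22.08 g
  SiO2: 146.8·0.9950 + 88.95·0.3291 = 175.3 g
  ZrO2: 88.95·0.6699 = 59.59 g
  Al2O3: 146.8·0.003000 + 79.51·0.6537 = 52.42 g
  Na2O: 53.73·0.5827 = 31.31 g
LOI: 44.26·0.6001 + 146.8·0.002000 + 53.73·0.4173 + 79.51·0.3463 + 22.61·0.02340 + 88.95·0.001000 = 77.43 g
Glass = total batch minus LOI = 435.9 − 77.43 = 358.4 g (matching Σ of the oxides)
percent by weight: oxide/glass ×100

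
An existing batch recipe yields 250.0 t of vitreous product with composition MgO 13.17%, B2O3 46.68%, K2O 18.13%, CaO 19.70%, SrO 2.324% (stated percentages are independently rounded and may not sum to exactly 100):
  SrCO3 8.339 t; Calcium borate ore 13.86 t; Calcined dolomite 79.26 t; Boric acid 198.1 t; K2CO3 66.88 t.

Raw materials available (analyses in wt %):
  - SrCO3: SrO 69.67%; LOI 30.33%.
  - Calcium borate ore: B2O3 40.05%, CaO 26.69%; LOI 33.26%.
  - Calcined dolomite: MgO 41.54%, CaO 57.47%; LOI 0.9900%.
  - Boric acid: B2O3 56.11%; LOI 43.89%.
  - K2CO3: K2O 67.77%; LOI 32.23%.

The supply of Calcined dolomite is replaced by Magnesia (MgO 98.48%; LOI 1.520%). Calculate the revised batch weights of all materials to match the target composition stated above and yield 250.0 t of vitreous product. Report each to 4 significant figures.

The whole derivation maintains full precision at each step. Rounding to four significant digits governs each working value as displayed; each reported value sees exactly one rounding — the derived quantities are re-derived at full precision (five oxide percentages, totals, glass mass, ignition loss, yield) from the weighed amounts for 250.0 t of glass as written in the problem or the answer.
Target masses of each oxide per 250.0 t vitreous product:
  MgO: 13.17% × 250.0 = 32.92 t
  B2O3: 46.68% × 250.0 = 116.7 t
  K2O: 18.13% × 250.0 = 45.32 t
  CaO: 19.70% × 250.0 = 49.25 t
  SrO: 2.324% × 250.0 = 5.810 t
Sums-versus-targets review working from each reported weight, at the basis given (delivered sums recover each target once rounding is allowed for):
  MgO: 33.43·0.9848 = 32.92 t (target 32.92 t)
  B2O3: 184.5·0.4005 + 76.27·0.5611 = 116.7 t (target 116.7 t)
  K2O: 66.88·0.6777 = 45.32 t (target 45.32 t)
  CaO: 184.5·0.2669 = 49.24 t (target 49.25 t)
  SrO: 8.339·0.6967 = 5.810 t (target 5.810 t)
Consistency of the glass mass: total charge less LOI = 250.0 t (summing oxide targets gives 250.0 t; stated basis 250.0 t — differing by rounding only).
Whole-batch sum: Σ batch = 369.4 t; the LOI term Σ batch·LOI equals 119.4 t; as yield: glass ÷ batch → 67.67%.

Revised batch per 250.0 t vitreous product:
  SrCO3: 8.339 t
  Calcium borate ore: 184.5 t
  Magnesia: 33.43 t
  Boric acid: 76.27 t
  K2CO3: 66.88 t
Total batch = 369.4 t; LOI loss = 119.4 t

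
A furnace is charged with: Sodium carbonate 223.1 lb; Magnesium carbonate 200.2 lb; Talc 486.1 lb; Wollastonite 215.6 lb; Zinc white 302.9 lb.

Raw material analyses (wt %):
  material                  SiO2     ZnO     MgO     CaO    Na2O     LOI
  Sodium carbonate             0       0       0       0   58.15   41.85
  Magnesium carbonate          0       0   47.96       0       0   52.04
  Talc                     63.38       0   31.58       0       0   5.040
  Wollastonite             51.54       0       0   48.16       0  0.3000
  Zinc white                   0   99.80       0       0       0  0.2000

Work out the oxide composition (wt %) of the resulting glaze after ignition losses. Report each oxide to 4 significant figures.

Glass mass = 1205 lb (batch 1428 − LOI 223.3).
Composition: SiO2 34.80%, ZnO 25.10%, MgO 20.71%, CaO 8.620%, Na2O 10.77%

In-progress results appear, with 4-significant-digit rounding, in the working — the whole derivation holds full precision throughout; each reported value is rounded just once — all derived quantities are carried in full precision (yield, five oxide percentages, LOI, the totals, glass mass) from the weighed amounts for 1205 lb of glass as they appear in the question or the answer.
Delivered oxide masses:
  SiO2: 486.1·0.6338 + 215.6·0.5154 = 419.2 lb
  ZnO: 302.9·0.9980 = 302.3 lb
  MgO: 200.2·0.4796 + 486.1·0.3158 = 249.5 lb
  CaO: 215.6·0.4816 = 103.8 lb
  Na2O: 223.1·0.5815 = 129.7 lb
LOI: 223.1·0.4185 + 200.2·0.5204 + 486.1·0.05040 + 215.6·0.003000 + 302.9·0.002000 = 223.3 lb
Net of LOI, the glass mass = 1428 − 223.3 = 1205 lb (the oxide masses sum to this)
percent share: oxide ÷ glass, ×100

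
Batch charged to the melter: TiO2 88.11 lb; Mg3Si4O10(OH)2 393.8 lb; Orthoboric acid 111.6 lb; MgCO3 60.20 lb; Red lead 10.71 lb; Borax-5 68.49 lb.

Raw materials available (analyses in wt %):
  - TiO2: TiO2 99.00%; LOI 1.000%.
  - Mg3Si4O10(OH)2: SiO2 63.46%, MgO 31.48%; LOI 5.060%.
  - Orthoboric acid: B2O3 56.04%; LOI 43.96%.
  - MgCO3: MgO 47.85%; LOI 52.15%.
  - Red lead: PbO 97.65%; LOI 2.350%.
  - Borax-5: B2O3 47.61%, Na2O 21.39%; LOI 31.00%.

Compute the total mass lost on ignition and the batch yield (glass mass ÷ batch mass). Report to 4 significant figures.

LOI loss = 122.7 lb; glass = 610.2 lb; yield = 83.25%

Every computation holds exact precision in every operation. Values along the way are displayed (rounded to four significant digits) on the page — every reported result is rounded a single time — all derived quantities (yield, the totals, six oxide percentages, ignition loss, net glass mass) are recomputed using the weight values for 610.2 lb of glass at exact precision, as they appear in either problem or answer.
LOI of each material in turn:
  TiO2: 88.11 × 0.01000 = 0.8811 lb
  Mg3Si4O10(OH)2: 393.8 × 0.05060 = 19.93 lb
  Orthoboric acid: 111.6 × 0.4396 = 49.06 lb
  MgCO3: 60.20 × 0.5215 = 31.39 lb
  Red lead: 10.71 × 0.02350 = 0.2517 lb
  Borax-5: 68.49 × 0.3100 = 21.23 lb
Total LOI = 122.7 lb
Glass = batch − LOI = 732.9 − 122.7 = 610.2 lb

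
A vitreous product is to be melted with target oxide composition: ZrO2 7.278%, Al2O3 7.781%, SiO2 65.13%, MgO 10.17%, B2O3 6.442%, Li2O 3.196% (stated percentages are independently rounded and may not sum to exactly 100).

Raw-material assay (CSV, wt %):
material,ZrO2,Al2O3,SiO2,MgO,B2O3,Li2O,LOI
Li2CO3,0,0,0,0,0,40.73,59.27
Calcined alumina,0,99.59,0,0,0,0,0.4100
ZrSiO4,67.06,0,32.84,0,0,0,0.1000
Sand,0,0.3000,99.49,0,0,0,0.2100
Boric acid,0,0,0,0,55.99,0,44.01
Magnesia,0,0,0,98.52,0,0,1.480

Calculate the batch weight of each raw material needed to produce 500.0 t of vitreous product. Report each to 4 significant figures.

Rounding to four significant figures extends to each intermediate as displayed — all internal work runs at full precision at each step. A single rounding finalizes every reported value. Derived quantities are recomputed at full precision (net glass mass, the yield, the totals, six oxide percentages, ignition loss) from the weighed amounts at 500.0 t of glass, as written in the problem or the answer.
The oxide mass targets at 500.0 t vitreous product:
  ZrO2: 7.278% × 500.0 = 36.39 t
  Al2O3: 7.781% × 500.0 = 38.90 t
  SiO2: 65.13% × 500.0 = 325.6 t
  MgO: 10.17% × 500.0 = 50.85 t
  B2O3: 6.442% × 500.0 = 32.21 t
  Li2O: 3.196% × 500.0 = 15.98 t
Checking each oxide sum given the weights on record, versus the basis set out (target by target, the sums agree exact up to rounding of places):
  ZrO2: 54.26·0.6706 = 36.39 t (target 36.39 t)
  Al2O3: 38.13·0.9959 + 309.4·0.003000 = 38.90 t (target 38.90 t)
  SiO2: 54.26·0.3284 + 309.4·0.9949 = 325.6 t (target 325.6 t)
  MgO: 51.61·0.9852 = 50.85 t (target 50.85 t)
  B2O3: 57.53·0.5599 = 32.21 t (target 32.21 t)
  Li2O: 39.23·0.4073 = 15.98 t (target 15.98 t)
Mass balance on the glass: Σ batch − LOI loss = 500.0 t (per-oxide target masses sum to 500.0 t; the stated basis being 500.0 t — a pure rounding effect).
Summing the batch: Σ batch = 550.2 t; ignition loss, Σ(batch × LOI) = 50.19 t; yield = glass ÷ total batch = 90.88%.

Batch per 500.0 t vitreous product:
  Li2CO3: 39.23 t
  Calcined alumina: 38.13 t
  ZrSiO4: 54.26 t
  Sand: 309.4 t
  Boric acid: 57.53 t
  Magnesia: 51.61 t
Total batch = 550.2 t; LOI loss = 50.19 t; yield = 90.88%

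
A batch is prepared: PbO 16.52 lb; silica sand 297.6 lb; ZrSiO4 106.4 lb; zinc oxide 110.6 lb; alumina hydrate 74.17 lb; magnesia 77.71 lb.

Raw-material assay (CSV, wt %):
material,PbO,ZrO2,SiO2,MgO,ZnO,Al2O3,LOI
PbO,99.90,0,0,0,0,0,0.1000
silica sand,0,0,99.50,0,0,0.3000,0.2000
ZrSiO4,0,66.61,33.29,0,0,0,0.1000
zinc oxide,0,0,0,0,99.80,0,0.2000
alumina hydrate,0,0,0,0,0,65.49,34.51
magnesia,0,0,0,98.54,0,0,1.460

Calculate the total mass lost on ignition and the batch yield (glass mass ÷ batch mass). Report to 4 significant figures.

Every computation holds full precision through every step. Values along the way appear with 4-significant-digit rounding within the worked lines; each reported value includes exactly one rounding — the derived quantities, which include the six compositions, the totals, glass mass, LOI, the yield, are re-derived in exact precision, as given in the problem or answer text, starting from the weights on 655.3 lb of glass.
Each material's LOI contribution:
  PbO: 16.52 × 0.001000 = 0.01652 lb
  silica sand: 297.6 × 0.002000 = 0.5952 lb
  ZrSiO4: 106.4 × 0.001000 = 0.1064 lb
  zinc oxide: 110.6 × 0.002000 = 0.2212 lb
  alumina hydrate: 74.17 × 0.3451 = 25.60 lb
  magnesia: 77.71 × 0.01460 = 1.135 lb
Total LOI = 27.67 lb
Glass = batch − LOI = 683.0 − 27.67 = 655.3 lb

LOI loss = 27.67 lb; glass = 655.3 lb; yield = 95.95%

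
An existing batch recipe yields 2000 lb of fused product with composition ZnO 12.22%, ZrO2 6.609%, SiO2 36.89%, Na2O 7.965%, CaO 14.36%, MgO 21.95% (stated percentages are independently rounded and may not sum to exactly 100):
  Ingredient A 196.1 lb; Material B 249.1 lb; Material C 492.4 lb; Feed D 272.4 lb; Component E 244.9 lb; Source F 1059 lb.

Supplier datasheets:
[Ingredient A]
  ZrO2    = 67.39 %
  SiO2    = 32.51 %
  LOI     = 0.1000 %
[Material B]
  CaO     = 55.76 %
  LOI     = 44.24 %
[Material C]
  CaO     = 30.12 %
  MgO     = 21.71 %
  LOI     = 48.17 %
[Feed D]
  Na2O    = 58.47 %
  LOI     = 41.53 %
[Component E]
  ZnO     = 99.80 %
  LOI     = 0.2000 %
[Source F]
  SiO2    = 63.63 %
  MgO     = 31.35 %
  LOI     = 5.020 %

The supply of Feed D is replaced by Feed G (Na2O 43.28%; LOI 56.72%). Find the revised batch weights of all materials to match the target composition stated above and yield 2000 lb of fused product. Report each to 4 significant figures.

Revised batch per 2000 lb fused product:
  Ingredient A: 196.1 lb
  Material B: 249.1 lb
  Material C: 492.4 lb
  Feed G: 368.1 lb
  Component E: 244.9 lb
  Source F: 1059 lb
Total batch = 2610 lb; LOI loss = 610.0 lb

Values along the way appear, rounded to four significant figures, at each printed step — full precision is carried all the way through; each reported number is rounded a single time — all derived quantities are recomputed from the batch weights per 2000 lb of glass in exact precision (LOI, the totals, the yield, the six compositions, glass mass) as set out in the problem or the answer.
The oxide mass targets at 2000 lb fused product:
  ZnO: 12.22% × 2000 = 244.4 lb
  ZrO2: 6.609% × 2000 = 132.2 lb
  SiO2: 36.89% × 2000 = 737.8 lb
  Na2O: 7.965% × 2000 = 159.3 lb
  CaO: 14.36% × 2000 = 287.2 lb
  MgO: 21.95% × 2000 = 439.0 lb
Sums-versus-targets review on the weights just shown, under the basis named above (target by target, the sums agree up to rounding of the answer):
  ZnO: 244.9·0.9980 = 244.4 lb (target 244.4 lb)
  ZrO2: 196.1·0.6739 = 132.2 lb (target 132.2 lb)
  SiO2: 196.1·0.3251 + 1059·0.6363 = 737.6 lb (target 737.8 lb)
  Na2O: 368.1·0.4328 = 159.3 lb (target 159.3 lb)
  CaO: 249.1·0.5576 + 492.4·0.3012 = 287.2 lb (target 287.2 lb)
  MgO: 492.4·0.2171 + 1059·0.3135 = 438.9 lb (target 439.0 lb)
Glass-mass sanity pass: net batch after ignition = 2000 lb (the Σ of target masses is 2000 lb; stated basis 2000 lb — gaps are rounding artifacts).
Adding the batch up: Σ batch = 2610 lb; loss to ignition Σ batch·LOI = 610.0 lb; yield = glass ÷ total batch = 76.62%.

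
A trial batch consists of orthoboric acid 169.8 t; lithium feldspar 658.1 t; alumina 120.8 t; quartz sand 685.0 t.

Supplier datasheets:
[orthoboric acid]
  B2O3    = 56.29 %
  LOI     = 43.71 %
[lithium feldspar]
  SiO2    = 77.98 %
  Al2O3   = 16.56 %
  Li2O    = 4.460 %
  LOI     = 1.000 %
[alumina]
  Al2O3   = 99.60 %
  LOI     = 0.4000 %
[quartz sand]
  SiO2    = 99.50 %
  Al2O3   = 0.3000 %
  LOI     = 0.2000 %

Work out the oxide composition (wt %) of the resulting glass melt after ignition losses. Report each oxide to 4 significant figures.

Glass mass = 1551 t (batch 1634 − LOI 82.65).
Composition: SiO2 77.03%, Al2O3 14.92%, Li2O 1.892%, B2O3 6.162%

Each numeric step keeps full precision all the way through; in-progress results are rounded to four significant digits when quoted. A single rounding produces every reported result. The derived quantities, which include yield, ignition loss, totals, the four compositions, glass mass, are recomputed at exact precision, as written in question or answer, using the weight values per 1551 t of glass.
Delivered oxide masses:
  SiO2: 658.1·0.7798 + 685.0·0.9950 = 1195 t
  Al2O3: 658.1·0.1656 + 120.8·0.9960 + 685.0·0.003000 = 231.4 t
  Li2O: 658.1·0.04460 = 29.35 t
  B2O3: 169.8·0.5629 = 95.58 t
LOI: 169.8·0.4371 + 658.1·0.01000 + 120.8·0.004000 + 685.0·0.002000 = 82.65 t
batch − LOI leaves glass = 1634 − 82.65 = 1551 t (= Σ oxide masses)
each wt % is 100 × oxide ÷ glass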